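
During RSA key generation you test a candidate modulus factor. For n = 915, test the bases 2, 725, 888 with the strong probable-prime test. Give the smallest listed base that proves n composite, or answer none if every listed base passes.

2

n − 1 = 914 = 2^1 · 457, so s = 1 and d = 457.
Base 2: x_0 = 2^457 mod 915 = 482. x_0 ∉ {1, 914} and s = 1, so 2 is a Miller–Rabin witness and 915 is composite.
Base 725: x_0 = 725^457 mod 915 = 470. x_0 ∉ {1, 914} and s = 1, so 725 is a Miller–Rabin witness and 915 is composite.
Base 888: x_0 = 888^457 mod 915 = 363. x_0 ∉ {1, 914} and s = 1, so 888 is a Miller–Rabin witness and 915 is composite.
The smallest witness among the given bases is 2.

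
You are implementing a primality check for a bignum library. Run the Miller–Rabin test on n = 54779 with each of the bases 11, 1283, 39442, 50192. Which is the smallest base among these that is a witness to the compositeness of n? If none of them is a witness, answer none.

none

n − 1 = 54778 = 2^1 · 27389, so s = 1 and d = 27389.
Base 11: x_0 = 11^27389 mod 54779 = 1. x_0 = 1, so 11 is not a witness.
Base 1283: x_0 = 1283^27389 mod 54779 = 1. x_0 = 1, so 1283 is not a witness.
Base 39442: x_0 = 39442^27389 mod 54779 = 54778. x_0 = 54778 ≡ −1, so 39442 is not a witness.
Base 50192: x_0 = 50192^27389 mod 54779 = 1. x_0 = 1, so 50192 is not a witness.
No listed base is a witness for 54779.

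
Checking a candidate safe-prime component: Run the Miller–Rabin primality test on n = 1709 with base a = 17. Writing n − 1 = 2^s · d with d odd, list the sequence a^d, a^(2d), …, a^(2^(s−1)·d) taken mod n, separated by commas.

1708, 1

n − 1 = 1708 = 2^2 · 427, so s = 2 and d = 427.
x_0 = 17^427 mod 1709 = 1708.
x_1 = 1708^2 mod 1709 = 1.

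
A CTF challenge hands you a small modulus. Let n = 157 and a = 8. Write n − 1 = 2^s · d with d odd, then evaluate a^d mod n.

n − 1 = 156 = 2^2 · 39, so s = 2 and d = 39.
8^39 mod 157 = 28.

28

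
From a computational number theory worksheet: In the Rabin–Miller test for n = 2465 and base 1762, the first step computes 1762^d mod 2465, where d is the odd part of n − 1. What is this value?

347

n − 1 = 2464 = 2^5 · 77, so s = 5 and d = 77.
Repeated squaring mod 2465: 1762^1 ≡ 1762, 1762^2 ≡ 1209, 1762^4 ≡ 2401, 1762^8 ≡ 1631, 1762^16 ≡ 426, 1762^32 ≡ 1531, 1762^64 ≡ 2211.
77 = 64 + 8 + 4 + 1, so 1762^77 ≡ 2211·1631·2401·1762 ≡ 347 (mod 2465).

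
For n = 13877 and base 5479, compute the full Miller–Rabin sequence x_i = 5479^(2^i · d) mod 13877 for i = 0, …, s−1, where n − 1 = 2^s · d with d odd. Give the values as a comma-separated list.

n − 1 = 13876 = 2^2 · 3469, so s = 2 and d = 3469.
x_0 = 5479^3469 mod 13877 = 7233.
x_1 = 7233^2 mod 13877 = 13876.

7233, 13876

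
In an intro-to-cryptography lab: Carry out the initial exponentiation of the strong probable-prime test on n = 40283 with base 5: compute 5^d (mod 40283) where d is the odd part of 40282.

40282

n − 1 = 40282 = 2^1 · 20141, so s = 1 and d = 20141.
5^20141 mod 40283 = 40282.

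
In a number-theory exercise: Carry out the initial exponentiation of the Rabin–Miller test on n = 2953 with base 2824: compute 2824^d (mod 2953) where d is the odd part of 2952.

939

n − 1 = 2952 = 2^3 · 369, so s = 3 and d = 369.
2824^369 mod 2953 = 939.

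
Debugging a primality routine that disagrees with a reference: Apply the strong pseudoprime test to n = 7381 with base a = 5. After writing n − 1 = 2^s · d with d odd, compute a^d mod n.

6282

n − 1 = 7380 = 2^2 · 1845, so s = 2 and d = 1845.
5^1845 mod 7381 = 6282.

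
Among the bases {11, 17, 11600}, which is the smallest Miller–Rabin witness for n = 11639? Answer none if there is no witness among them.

n − 1 = 11638 = 2^1 · 5819, so s = 1 and d = 5819.
Base 11: x_0 = 11^5819 mod 11639 = 6654. x_0 ∉ {1, 11638} and s = 1, so 11 is a Miller–Rabin witness and 11639 is composite.
Base 17: x_0 = 17^5819 mod 11639 = 8654. x_0 ∉ {1, 11638} and s = 1, so 17 is a Miller–Rabin witness and 11639 is composite.
Base 11600: x_0 = 11600^5819 mod 11639 = 1741. x_0 ∉ {1, 11638} and s = 1, so 11600 is a Miller–Rabin witness and 11639 is composite.
The smallest witness among the given bases is 11.

11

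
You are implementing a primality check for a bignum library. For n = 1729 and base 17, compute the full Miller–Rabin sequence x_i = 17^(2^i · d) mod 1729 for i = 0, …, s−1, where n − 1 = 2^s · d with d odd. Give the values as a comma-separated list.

n − 1 = 1728 = 2^6 · 27, so s = 6 and d = 27.
x_0 = 17^27 mod 1729 = 818.
x_1 = 818^2 mod 1729 = 1.
x_2 = 1^2 mod 1729 = 1.
x_3 = 1^2 mod 1729 = 1.
x_4 = 1^2 mod 1729 = 1.
x_5 = 1^2 mod 1729 = 1.

818, 1, 1, 1, 1, 1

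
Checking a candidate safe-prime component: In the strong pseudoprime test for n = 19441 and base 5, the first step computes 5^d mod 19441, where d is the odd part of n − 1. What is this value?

1

n − 1 = 19440 = 2^4 · 1215, so s = 4 and d = 1215.
5^1215 mod 19441 = 1.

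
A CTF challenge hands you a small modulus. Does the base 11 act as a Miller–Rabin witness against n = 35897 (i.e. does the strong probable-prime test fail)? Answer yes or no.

n − 1 = 35896 = 2^3 · 4487, so s = 3 and d = 4487.
Repeated squaring mod 35897: 11^1 ≡ 11, 11^2 ≡ 121, 11^4 ≡ 14641, 11^8 ≡ 17894, 11^16 ≡ 29893, 11^32 ≡ 7428, 11^64 ≡ 1495, 11^128 ≡ 9411, 11^256 ≡ 9022, 11^512 ≡ 17985, 11^1024 ≡ 28255, 11^2048 ≡ 31642, 11^4096 ≡ 12937.
4487 = 4096 + 256 + 128 + 4 + 2 + 1, so 11^4487 ≡ 12937·9022·9411·14641·121·11 ≡ 8330 (mod 35897).
x_0 = 11^4487 mod 35897 = 8330.
x_0 is neither 1 nor 35896, so continue squaring.
x_1 = 8330^2 mod 35897 = 35896.
x_1 ≡ −1, so 11 is not a witness.

no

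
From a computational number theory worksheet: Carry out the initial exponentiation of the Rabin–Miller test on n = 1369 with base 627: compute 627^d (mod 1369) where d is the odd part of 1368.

475

n − 1 = 1368 = 2^3 · 171, so s = 3 and d = 171.
Repeated squaring mod 1369: 627^1 ≡ 627, 627^2 ≡ 226, 627^4 ≡ 423, 627^8 ≡ 959, 627^16 ≡ 1082, 627^32 ≡ 229, 627^64 ≡ 419, 627^128 ≡ 329.
171 = 128 + 32 + 8 + 2 + 1, so 627^171 ≡ 329·229·959·226·627 ≡ 475 (mod 1369).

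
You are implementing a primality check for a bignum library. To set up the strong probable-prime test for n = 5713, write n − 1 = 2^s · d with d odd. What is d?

357

Halving: 5712 → 2856 → 1428 → 714 → 357; 357 is odd.
So 5712 = 2^4 · 357.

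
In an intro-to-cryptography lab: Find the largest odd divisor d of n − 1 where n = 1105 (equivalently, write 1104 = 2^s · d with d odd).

Halving: 1104 → 552 → 276 → 138 → 69; 69 is odd.
So 1104 = 2^4 · 69.

69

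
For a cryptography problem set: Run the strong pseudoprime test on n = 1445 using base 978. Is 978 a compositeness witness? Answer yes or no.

n − 1 = 1444 = 2^2 · 361, so s = 2 and d = 361.
Repeated squaring mod 1445: 978^1 ≡ 978, 978^2 ≡ 1339, 978^4 ≡ 1121, 978^8 ≡ 936, 978^16 ≡ 426, 978^32 ≡ 851, 978^64 ≡ 256, 978^128 ≡ 511, 978^256 ≡ 1021.
361 = 256 + 64 + 32 + 8 + 1, so 978^361 ≡ 1021·256·851·936·978 ≡ 1063 (mod 1445).
x_0 = 978^361 mod 1445 = 1063.
x_0 is neither 1 nor 1444, so continue squaring.
x_1 = 1063^2 mod 1445 = 1424.
Reached i = s−1 = 1 without hitting −1: 978 is a Miller–Rabin witness and 1445 is composite.

yes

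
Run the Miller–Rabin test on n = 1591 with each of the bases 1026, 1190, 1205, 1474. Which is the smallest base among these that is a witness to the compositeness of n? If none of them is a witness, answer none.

n − 1 = 1590 = 2^1 · 795, so s = 1 and d = 795.
Base 1026: x_0 = 1026^795 mod 1591 = 1590. x_0 = 1590 ≡ −1, so 1026 is not a witness.
Base 1190: x_0 = 1190^795 mod 1591 = 586. x_0 ∉ {1, 1590} and s = 1, so 1190 is a Miller–Rabin witness and 1591 is composite.
Base 1205: x_0 = 1205^795 mod 1591 = 603. x_0 ∉ {1, 1590} and s = 1, so 1205 is a Miller–Rabin witness and 1591 is composite.
Base 1474: x_0 = 1474^795 mod 1591 = 672. x_0 ∉ {1, 1590} and s = 1, so 1474 is a Miller–Rabin witness and 1591 is composite.
The smallest witness among the given bases is 1190.

1190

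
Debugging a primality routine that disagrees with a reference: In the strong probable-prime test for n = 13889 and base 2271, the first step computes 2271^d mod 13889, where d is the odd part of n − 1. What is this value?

n − 1 = 13888 = 2^6 · 217, so s = 6 and d = 217.
By repeated squaring, 2271^217 ≡ 5634 (mod 13889).

5634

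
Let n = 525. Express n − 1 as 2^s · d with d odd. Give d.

Halving: 524 → 262 → 131; 131 is odd.
So 524 = 2^2 · 131.

131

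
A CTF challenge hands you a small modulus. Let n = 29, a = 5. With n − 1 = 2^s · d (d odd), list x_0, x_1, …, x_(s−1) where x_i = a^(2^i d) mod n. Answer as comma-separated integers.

n − 1 = 28 = 2^2 · 7, so s = 2 and d = 7.
x_0 = 5^7 mod 29 = 28.
x_1 = 28^2 mod 29 = 1.

28, 1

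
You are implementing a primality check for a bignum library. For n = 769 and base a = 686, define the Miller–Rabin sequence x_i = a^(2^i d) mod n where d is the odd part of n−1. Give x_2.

n − 1 = 768 = 2^8 · 3, so s = 8 and d = 3.
x_0 = 686^3 mod 769 = 349.
x_1 = 349^2 mod 769 = 299.
x_2 = 299^2 mod 769 = 197.

197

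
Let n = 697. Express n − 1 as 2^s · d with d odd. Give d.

87

Halving: 696 → 348 → 174 → 87; 87 is odd.
So 696 = 2^3 · 87.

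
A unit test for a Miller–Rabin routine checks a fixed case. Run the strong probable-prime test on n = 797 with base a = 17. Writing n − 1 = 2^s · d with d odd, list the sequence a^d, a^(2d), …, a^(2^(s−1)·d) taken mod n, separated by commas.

796, 1

n − 1 = 796 = 2^2 · 199, so s = 2 and d = 199.
x_0 = 17^199 mod 797 = 796.
x_1 = 796^2 mod 797 = 1.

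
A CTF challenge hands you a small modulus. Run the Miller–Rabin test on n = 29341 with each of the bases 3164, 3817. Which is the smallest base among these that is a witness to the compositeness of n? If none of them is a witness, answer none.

n − 1 = 29340 = 2^2 · 7335, so s = 2 and d = 7335.
Base 3164: x_0 = 3164^7335 mod 29341 = 18494. x_0 is neither 1 nor 29340, so continue squaring. x_1 = 18494^2 mod 29341 = 29340. x_1 ≡ −1, so 3164 is not a witness.
Base 3817: x_0 = 3817^7335 mod 29341 = 2917. x_0 is neither 1 nor 29340, so continue squaring. x_1 = 2917^2 mod 29341 = 29340. x_1 ≡ −1, so 3817 is not a witness.
No listed base is a witness for 29341.

none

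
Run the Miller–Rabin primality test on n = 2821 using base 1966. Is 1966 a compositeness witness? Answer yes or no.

yes

n − 1 = 2820 = 2^2 · 705, so s = 2 and d = 705.
Repeated squaring mod 2821: 1966^1 ≡ 1966, 1966^2 ≡ 386, 1966^4 ≡ 2304, 1966^8 ≡ 2115, 1966^16 ≡ 1940, 1966^32 ≡ 386, 1966^64 ≡ 2304, 1966^128 ≡ 2115, 1966^256 ≡ 1940, 1966^512 ≡ 386.
705 = 512 + 128 + 64 + 1, so 1966^705 ≡ 386·2115·2304·1966 ≡ 1301 (mod 2821).
x_0 = 1966^705 mod 2821 = 1301.
x_0 is neither 1 nor 2820, so continue squaring.
x_1 = 1301^2 mod 2821 = 1.
x_1 = 1 but x_0 ≠ ±1, a nontrivial square root of 1 — 1966 is a witness and 2821 is composite.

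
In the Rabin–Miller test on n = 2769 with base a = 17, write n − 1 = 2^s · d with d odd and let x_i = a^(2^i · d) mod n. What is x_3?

451

n − 1 = 2768 = 2^4 · 173, so s = 4 and d = 173.
x_0 = 17^173 mod 2769 = 1505.
x_1 = 1505^2 mod 2769 = 2752.
x_2 = 2752^2 mod 2769 = 289.
x_3 = 289^2 mod 2769 = 451.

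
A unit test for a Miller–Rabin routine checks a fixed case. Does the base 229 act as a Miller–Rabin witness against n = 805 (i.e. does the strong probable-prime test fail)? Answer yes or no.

n − 1 = 804 = 2^2 · 201, so s = 2 and d = 201.
x_0 = 229^201 mod 805 = 804.
x_0 = 804 ≡ −1, so 229 is not a witness.

no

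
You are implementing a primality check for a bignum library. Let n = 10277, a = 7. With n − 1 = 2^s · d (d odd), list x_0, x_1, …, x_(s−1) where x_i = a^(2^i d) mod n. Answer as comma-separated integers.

n − 1 = 10276 = 2^2 · 2569, so s = 2 and d = 2569.
x_0 = 7^2569 mod 10277 = 695.
x_1 = 695^2 mod 10277 = 6.

695, 6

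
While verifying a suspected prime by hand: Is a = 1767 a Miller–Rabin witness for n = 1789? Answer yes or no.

no

n − 1 = 1788 = 2^2 · 447, so s = 2 and d = 447.
By repeated squaring, 1767^447 ≡ 1788 (mod 1789).
x_0 = 1767^447 mod 1789 = 1788.
x_0 = 1788 ≡ −1, so 1767 is not a witness.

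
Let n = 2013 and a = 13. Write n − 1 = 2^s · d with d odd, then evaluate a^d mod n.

n − 1 = 2012 = 2^2 · 503, so s = 2 and d = 503.
Repeated squaring mod 2013: 13^1 ≡ 13, 13^2 ≡ 169, 13^4 ≡ 379, 13^8 ≡ 718, 13^16 ≡ 196, 13^32 ≡ 169, 13^64 ≡ 379, 13^128 ≡ 718, 13^256 ≡ 196.
503 = 256 + 128 + 64 + 32 + 16 + 4 + 2 + 1, so 13^503 ≡ 196·718·379·169·196·379·169·13 ≡ 1999 (mod 2013).

1999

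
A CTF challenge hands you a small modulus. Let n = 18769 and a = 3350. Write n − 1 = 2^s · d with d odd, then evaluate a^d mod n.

17440

n − 1 = 18768 = 2^4 · 1173, so s = 4 and d = 1173.
3350^1173 mod 18769 = 17440.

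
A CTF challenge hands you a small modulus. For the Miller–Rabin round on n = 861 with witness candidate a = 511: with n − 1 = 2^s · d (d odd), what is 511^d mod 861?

700

n − 1 = 860 = 2^2 · 215, so s = 2 and d = 215.
511^215 mod 861 = 700.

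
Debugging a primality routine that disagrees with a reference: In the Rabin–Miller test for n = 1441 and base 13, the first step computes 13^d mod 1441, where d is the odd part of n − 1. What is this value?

n − 1 = 1440 = 2^5 · 45, so s = 5 and d = 45.
Repeated squaring mod 1441: 13^1 ≡ 13, 13^2 ≡ 169, 13^4 ≡ 1182, 13^8 ≡ 795, 13^16 ≡ 867, 13^32 ≡ 928.
45 = 32 + 8 + 4 + 1, so 13^45 ≡ 928·795·1182·13 ≡ 1110 (mod 1441).

1110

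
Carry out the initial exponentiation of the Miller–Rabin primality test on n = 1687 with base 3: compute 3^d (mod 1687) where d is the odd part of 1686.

n − 1 = 1686 = 2^1 · 843, so s = 1 and d = 843.
3^843 mod 1687 = 27.

27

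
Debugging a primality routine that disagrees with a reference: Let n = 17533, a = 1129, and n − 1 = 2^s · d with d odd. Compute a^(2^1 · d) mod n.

9741

n − 1 = 17532 = 2^2 · 4383, so s = 2 and d = 4383.
x_0 = 1129^4383 mod 17533 = 11688.
x_1 = 11688^2 mod 17533 = 9741.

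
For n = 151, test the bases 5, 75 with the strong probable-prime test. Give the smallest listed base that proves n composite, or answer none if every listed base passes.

n − 1 = 150 = 2^1 · 75, so s = 1 and d = 75.
Base 5: x_0 = 5^75 mod 151 = 1. x_0 = 1, so 5 is not a witness.
Base 75: x_0 = 75^75 mod 151 = 150. x_0 = 150 ≡ −1, so 75 is not a witness.
No listed base is a witness for 151.

none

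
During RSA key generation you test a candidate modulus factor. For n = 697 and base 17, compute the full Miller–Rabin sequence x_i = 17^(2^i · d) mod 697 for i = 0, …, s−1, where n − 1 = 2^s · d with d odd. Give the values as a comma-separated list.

n − 1 = 696 = 2^3 · 87, so s = 3 and d = 87.
x_0 = 17^87 mod 697 = 136.
x_1 = 136^2 mod 697 = 374.
x_2 = 374^2 mod 697 = 476.

136, 374, 476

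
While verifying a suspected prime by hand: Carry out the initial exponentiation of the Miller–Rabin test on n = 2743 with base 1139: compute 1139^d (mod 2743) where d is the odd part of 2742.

447

n − 1 = 2742 = 2^1 · 1371, so s = 1 and d = 1371.
1139^1371 mod 2743 = 447.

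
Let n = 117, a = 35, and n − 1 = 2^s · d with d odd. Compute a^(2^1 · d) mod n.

n − 1 = 116 = 2^2 · 29, so s = 2 and d = 29.
By repeated squaring, 35^29 ≡ 107 (mod 117).
x_0 = 107.
x_1 = 107^2 mod 117 = 100.

100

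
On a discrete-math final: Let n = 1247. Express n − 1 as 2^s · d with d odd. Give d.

623

Halving: 1246 → 623; 623 is odd.
So 1246 = 2^1 · 623.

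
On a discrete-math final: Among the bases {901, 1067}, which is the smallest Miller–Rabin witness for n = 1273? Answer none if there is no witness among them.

1067

n − 1 = 1272 = 2^3 · 159, so s = 3 and d = 159.
Base 901: x_0 = 901^159 mod 1273 = 1272. x_0 = 1272 ≡ −1, so 901 is not a witness.
Base 1067: x_0 = 1067^159 mod 1273 = 962. x_0 is neither 1 nor 1272, so continue squaring. x_1 = 962^2 mod 1273 = 1246. x_2 = 1246^2 mod 1273 = 729. Reached i = s−1 = 2 without hitting −1: 1067 is a Miller–Rabin witness and 1273 is composite.
The smallest witness among the given bases is 1067.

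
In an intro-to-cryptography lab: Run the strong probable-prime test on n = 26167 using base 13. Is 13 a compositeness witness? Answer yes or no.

n − 1 = 26166 = 2^1 · 13083, so s = 1 and d = 13083.
x_0 = 13^13083 mod 26167 = 11972.
x_0 ∉ {1, 26166} and s = 1, so 13 is a Miller–Rabin witness and 26167 is composite.

yes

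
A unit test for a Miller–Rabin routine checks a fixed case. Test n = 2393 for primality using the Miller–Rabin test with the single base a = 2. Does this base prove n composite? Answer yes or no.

no

n − 1 = 2392 = 2^3 · 299, so s = 3 and d = 299.
Repeated squaring mod 2393: 2^1 ≡ 2, 2^2 ≡ 4, 2^4 ≡ 16, 2^8 ≡ 256, 2^16 ≡ 925, 2^32 ≡ 1324, 2^64 ≡ 1300, 2^128 ≡ 542, 2^256 ≡ 1818.
299 = 256 + 32 + 8 + 2 + 1, so 2^299 ≡ 1818·1324·256·4·2 ≡ 2392 (mod 2393).
x_0 = 2^299 mod 2393 = 2392.
x_0 = 2392 ≡ −1, so 2 is not a witness.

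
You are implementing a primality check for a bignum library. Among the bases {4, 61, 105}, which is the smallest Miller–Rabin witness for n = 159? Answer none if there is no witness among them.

4

n − 1 = 158 = 2^1 · 79, so s = 1 and d = 79.
Base 4: x_0 = 4^79 mod 159 = 4. x_0 ∉ {1, 158} and s = 1, so 4 is a Miller–Rabin witness and 159 is composite.
Base 61: x_0 = 61^79 mod 159 = 151. x_0 ∉ {1, 158} and s = 1, so 61 is a Miller–Rabin witness and 159 is composite.
Base 105: x_0 = 105^79 mod 159 = 105. x_0 ∉ {1, 158} and s = 1, so 105 is a Miller–Rabin witness and 159 is composite.
The smallest witness among the given bases is 4.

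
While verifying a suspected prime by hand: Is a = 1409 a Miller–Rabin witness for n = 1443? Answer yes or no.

n − 1 = 1442 = 2^1 · 721, so s = 1 and d = 721.
x_0 = 1409^721 mod 1443 = 1409.
x_0 ∉ {1, 1442} and s = 1, so 1409 is a Miller–Rabin witness and 1443 is composite.

yes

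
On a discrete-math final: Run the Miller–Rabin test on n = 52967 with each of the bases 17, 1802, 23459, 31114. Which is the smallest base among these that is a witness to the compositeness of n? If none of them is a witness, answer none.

n − 1 = 52966 = 2^1 · 26483, so s = 1 and d = 26483.
Base 17: x_0 = 17^26483 mod 52967 = 52966. x_0 = 52966 ≡ −1, so 17 is not a witness.
Base 1802: x_0 = 1802^26483 mod 52967 = 1. x_0 = 1, so 1802 is not a witness.
Base 23459: x_0 = 23459^26483 mod 52967 = 1. x_0 = 1, so 23459 is not a witness.
Base 31114: x_0 = 31114^26483 mod 52967 = 1. x_0 = 1, so 31114 is not a witness.
No listed base is a witness for 52967.

none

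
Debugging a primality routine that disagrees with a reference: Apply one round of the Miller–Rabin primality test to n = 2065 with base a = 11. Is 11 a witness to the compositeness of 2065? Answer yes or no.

n − 1 = 2064 = 2^4 · 129, so s = 4 and d = 129.
Repeated squaring mod 2065: 11^1 ≡ 11, 11^2 ≡ 121, 11^4 ≡ 186, 11^8 ≡ 1556, 11^16 ≡ 956, 11^32 ≡ 1206, 11^64 ≡ 676, 11^128 ≡ 611.
129 = 128 + 1, so 11^129 ≡ 611·11 ≡ 526 (mod 2065).
x_0 = 11^129 mod 2065 = 526.
x_0 is neither 1 nor 2064, so continue squaring.
x_1 = 526^2 mod 2065 = 2031.
x_2 = 2031^2 mod 2065 = 1156.
x_3 = 1156^2 mod 2065 = 281.
Reached i = s−1 = 3 without hitting −1: 11 is a Miller–Rabin witness and 2065 is composite.

yes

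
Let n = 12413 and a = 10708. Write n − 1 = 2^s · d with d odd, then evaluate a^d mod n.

n − 1 = 12412 = 2^2 · 3103, so s = 2 and d = 3103.
10708^3103 mod 12413 = 1.

1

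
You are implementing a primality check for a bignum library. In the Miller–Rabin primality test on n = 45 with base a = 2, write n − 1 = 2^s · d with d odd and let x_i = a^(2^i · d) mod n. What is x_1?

34

n − 1 = 44 = 2^2 · 11, so s = 2 and d = 11.
Repeated squaring mod 45: 2^1 ≡ 2, 2^2 ≡ 4, 2^4 ≡ 16, 2^8 ≡ 31.
11 = 8 + 2 + 1, so 2^11 ≡ 31·4·2 ≡ 23 (mod 45).
x_0 = 23.
x_1 = 23^2 mod 45 = 34.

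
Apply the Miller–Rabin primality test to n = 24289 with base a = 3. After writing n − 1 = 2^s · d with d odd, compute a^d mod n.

8711

n − 1 = 24288 = 2^5 · 759, so s = 5 and d = 759.
Repeated squaring mod 24289: 3^1 ≡ 3, 3^2 ≡ 9, 3^4 ≡ 81, 3^8 ≡ 6561, 3^16 ≡ 6613, 3^32 ≡ 11569, 3^64 ≡ 9371, 3^128 ≡ 10906, 3^256 ≡ 21892, 3^512 ≡ 13405.
759 = 512 + 128 + 64 + 32 + 16 + 4 + 2 + 1, so 3^759 ≡ 13405·10906·9371·11569·6613·81·9·3 ≡ 8711 (mod 24289).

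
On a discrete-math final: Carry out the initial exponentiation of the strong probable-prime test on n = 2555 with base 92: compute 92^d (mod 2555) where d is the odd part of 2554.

1702

n − 1 = 2554 = 2^1 · 1277, so s = 1 and d = 1277.
92^1277 mod 2555 = 1702.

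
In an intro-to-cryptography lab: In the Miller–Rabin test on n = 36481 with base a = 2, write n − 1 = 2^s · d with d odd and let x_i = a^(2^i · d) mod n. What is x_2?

n − 1 = 36480 = 2^7 · 285, so s = 7 and d = 285.
x_0 = 2^285 mod 36481 = 14326.
x_1 = 14326^2 mod 36481 = 28651.
x_2 = 28651^2 mod 36481 = 20820.

20820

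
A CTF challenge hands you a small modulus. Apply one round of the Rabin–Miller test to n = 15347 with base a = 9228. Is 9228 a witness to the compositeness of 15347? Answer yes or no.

yes

n − 1 = 15346 = 2^1 · 7673, so s = 1 and d = 7673.
x_0 = 9228^7673 mod 15347 = 10746.
x_0 ∉ {1, 15346} and s = 1, so 9228 is a Miller–Rabin witness and 15347 is composite.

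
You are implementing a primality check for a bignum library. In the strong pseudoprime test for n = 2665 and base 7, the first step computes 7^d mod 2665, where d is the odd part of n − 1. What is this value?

2062

n − 1 = 2664 = 2^3 · 333, so s = 3 and d = 333.
7^333 mod 2665 = 2062.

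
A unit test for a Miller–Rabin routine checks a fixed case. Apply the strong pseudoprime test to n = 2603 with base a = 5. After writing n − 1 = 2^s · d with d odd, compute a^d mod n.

n − 1 = 2602 = 2^1 · 1301, so s = 1 and d = 1301.
By repeated squaring, 5^1301 ≡ 769 (mod 2603).

769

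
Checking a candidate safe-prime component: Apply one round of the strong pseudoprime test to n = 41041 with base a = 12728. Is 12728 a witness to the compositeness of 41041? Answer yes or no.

no

n − 1 = 41040 = 2^4 · 2565, so s = 4 and d = 2565.
By repeated squaring, 12728^2565 ≡ 1 (mod 41041).
x_0 = 12728^2565 mod 41041 = 1.
x_0 = 1, so 12728 is not a witness.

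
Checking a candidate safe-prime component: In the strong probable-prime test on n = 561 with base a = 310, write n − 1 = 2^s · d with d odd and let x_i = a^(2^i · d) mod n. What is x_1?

67

n − 1 = 560 = 2^4 · 35, so s = 4 and d = 35.
x_0 = 310^35 mod 561 = 472.
x_1 = 472^2 mod 561 = 67.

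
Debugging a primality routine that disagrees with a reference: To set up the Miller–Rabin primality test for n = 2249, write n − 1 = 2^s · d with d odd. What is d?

Halving: 2248 → 1124 → 562 → 281; 281 is odd.
So 2248 = 2^3 · 281.

281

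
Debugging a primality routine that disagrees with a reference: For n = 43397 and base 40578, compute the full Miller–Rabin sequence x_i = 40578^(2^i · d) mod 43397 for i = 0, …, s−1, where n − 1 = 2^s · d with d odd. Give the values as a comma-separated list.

n − 1 = 43396 = 2^2 · 10849, so s = 2 and d = 10849.
x_0 = 40578^10849 mod 43397 = 19592.
x_1 = 19592^2 mod 43397 = 43396.

19592, 43396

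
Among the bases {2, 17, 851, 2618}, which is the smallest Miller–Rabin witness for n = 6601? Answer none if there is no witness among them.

n − 1 = 6600 = 2^3 · 825, so s = 3 and d = 825.
Base 2: x_0 = 2^825 mod 6601 = 2738. x_0 is neither 1 nor 6600, so continue squaring. x_1 = 2738^2 mod 6601 = 4509. x_2 = 4509^2 mod 6601 = 1. x_2 = 1 but x_1 ≠ ±1, a nontrivial square root of 1 — 2 is a witness and 6601 is composite.
Base 17: x_0 = 17^825 mod 6601 = 5795. x_0 is neither 1 nor 6600, so continue squaring. x_1 = 5795^2 mod 6601 = 2738. x_2 = 2738^2 mod 6601 = 4509. Reached i = s−1 = 2 without hitting −1: 17 is a Miller–Rabin witness and 6601 is composite.
Base 851: x_0 = 851^825 mod 6601 = 5083. x_0 is neither 1 nor 6600, so continue squaring. x_1 = 5083^2 mod 6601 = 575. x_2 = 575^2 mod 6601 = 575. Reached i = s−1 = 2 without hitting −1: 851 is a Miller–Rabin witness and 6601 is composite.
Base 2618: x_0 = 2618^825 mod 6601 = 5726. x_0 is neither 1 nor 6600, so continue squaring. x_1 = 5726^2 mod 6601 = 6510. x_2 = 6510^2 mod 6601 = 1680. Reached i = s−1 = 2 without hitting −1: 2618 is a Miller–Rabin witness and 6601 is composite.
The smallest witness among the given bases is 2.

2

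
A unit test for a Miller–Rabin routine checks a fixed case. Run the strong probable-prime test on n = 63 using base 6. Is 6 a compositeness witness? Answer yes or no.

n − 1 = 62 = 2^1 · 31, so s = 1 and d = 31.
x_0 = 6^31 mod 63 = 27.
x_0 ∉ {1, 62} and s = 1, so 6 is a Miller–Rabin witness and 63 is composite.

yes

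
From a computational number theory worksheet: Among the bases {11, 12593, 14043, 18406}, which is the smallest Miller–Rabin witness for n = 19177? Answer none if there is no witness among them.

11

n − 1 = 19176 = 2^3 · 2397, so s = 3 and d = 2397.
Base 11: x_0 = 11^2397 mod 19177 = 6919. x_0 is neither 1 nor 19176, so continue squaring. x_1 = 6919^2 mod 19177 = 6769. x_2 = 6769^2 mod 19177 = 5508. Reached i = s−1 = 2 without hitting −1: 11 is a Miller–Rabin witness and 19177 is composite.
Base 12593: x_0 = 12593^2397 mod 19177 = 4571. x_0 is neither 1 nor 19176, so continue squaring. x_1 = 4571^2 mod 19177 = 10288. x_2 = 10288^2 mod 19177 = 5081. Reached i = s−1 = 2 without hitting −1: 12593 is a Miller–Rabin witness and 19177 is composite.
Base 14043: x_0 = 14043^2397 mod 19177 = 6493. x_0 is neither 1 nor 19176, so continue squaring. x_1 = 6493^2 mod 19177 = 8003. x_2 = 8003^2 mod 19177 = 16006. Reached i = s−1 = 2 without hitting −1: 14043 is a Miller–Rabin witness and 19177 is composite.
Base 18406: x_0 = 18406^2397 mod 19177 = 1049. x_0 is neither 1 nor 19176, so continue squaring. x_1 = 1049^2 mod 19177 = 7312. x_2 = 7312^2 mod 19177 = 19045. Reached i = s−1 = 2 without hitting −1: 18406 is a Miller–Rabin witness and 19177 is composite.
The smallest witness among the given bases is 11.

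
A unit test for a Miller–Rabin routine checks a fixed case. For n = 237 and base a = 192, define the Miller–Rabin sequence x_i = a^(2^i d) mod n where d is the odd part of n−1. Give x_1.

45

n − 1 = 236 = 2^2 · 59, so s = 2 and d = 59.
Repeated squaring mod 237: 192^1 ≡ 192, 192^2 ≡ 129, 192^4 ≡ 51, 192^8 ≡ 231, 192^16 ≡ 36, 192^32 ≡ 111.
59 = 32 + 16 + 8 + 2 + 1, so 192^59 ≡ 111·36·231·129·192 ≡ 60 (mod 237).
x_0 = 60.
x_1 = 60^2 mod 237 = 45.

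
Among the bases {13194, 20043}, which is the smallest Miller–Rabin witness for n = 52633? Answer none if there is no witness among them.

n − 1 = 52632 = 2^3 · 6579, so s = 3 and d = 6579.
Base 13194: x_0 = 13194^6579 mod 52633 = 7930. x_0 is neither 1 nor 52632, so continue squaring. x_1 = 7930^2 mod 52633 = 41098. x_2 = 41098^2 mod 52633 = 1. x_2 = 1 but x_1 ≠ ±1, a nontrivial square root of 1 — 13194 is a witness and 52633 is composite.
Base 20043: x_0 = 20043^6579 mod 52633 = 41098. x_0 is neither 1 nor 52632, so continue squaring. x_1 = 41098^2 mod 52633 = 1. x_1 = 1 but x_0 ≠ ±1, a nontrivial square root of 1 — 20043 is a witness and 52633 is composite.
The smallest witness among the given bases is 13194.

13194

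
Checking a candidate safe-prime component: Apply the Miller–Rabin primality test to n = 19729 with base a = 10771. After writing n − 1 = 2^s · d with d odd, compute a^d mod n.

n − 1 = 19728 = 2^4 · 1233, so s = 4 and d = 1233.
Repeated squaring mod 19729: 10771^1 ≡ 10771, 10771^2 ≡ 7921, 10771^4 ≡ 4021, 10771^8 ≡ 10390, 10771^16 ≡ 14741, 10771^32 ≡ 1875, 10771^64 ≡ 3863, 10771^128 ≡ 7645, 10771^256 ≡ 8727, 10771^512 ≡ 6589, 10771^1024 ≡ 11121.
1233 = 1024 + 128 + 64 + 16 + 1, so 10771^1233 ≡ 11121·7645·3863·14741·10771 ≡ 12689 (mod 19729).

12689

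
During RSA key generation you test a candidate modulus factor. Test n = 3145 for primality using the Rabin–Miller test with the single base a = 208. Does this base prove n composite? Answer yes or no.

no

n − 1 = 3144 = 2^3 · 393, so s = 3 and d = 393.
x_0 = 208^393 mod 3145 = 2078.
x_0 is neither 1 nor 3144, so continue squaring.
x_1 = 2078^2 mod 3145 = 3144.
x_1 ≡ −1, so 208 is not a witness.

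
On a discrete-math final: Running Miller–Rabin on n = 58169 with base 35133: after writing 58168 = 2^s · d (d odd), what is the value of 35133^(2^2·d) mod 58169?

1

n − 1 = 58168 = 2^3 · 7271, so s = 3 and d = 7271.
x_0 = 35133^7271 mod 58169 = 16188.
x_1 = 16188^2 mod 58169 = 58168.
x_2 = 58168^2 mod 58169 = 1.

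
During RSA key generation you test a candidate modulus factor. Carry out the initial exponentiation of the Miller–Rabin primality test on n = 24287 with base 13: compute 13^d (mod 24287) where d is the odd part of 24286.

7150

n − 1 = 24286 = 2^1 · 12143, so s = 1 and d = 12143.
13^12143 mod 24287 = 7150.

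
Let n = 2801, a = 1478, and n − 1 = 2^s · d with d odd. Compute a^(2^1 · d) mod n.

1950

n − 1 = 2800 = 2^4 · 175, so s = 4 and d = 175.
x_0 = 1478^175 mod 2801 = 181.
x_1 = 181^2 mod 2801 = 1950.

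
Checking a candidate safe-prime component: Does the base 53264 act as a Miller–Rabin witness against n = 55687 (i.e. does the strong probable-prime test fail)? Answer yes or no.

n − 1 = 55686 = 2^1 · 27843, so s = 1 and d = 27843.
Repeated squaring mod 55687: 53264^1 ≡ 53264, 53264^2 ≡ 23794, 53264^4 ≡ 40394, 53264^8 ≡ 46136, 53264^16 ≡ 6295, 53264^32 ≡ 33568, 53264^64 ≡ 39866, 53264^128 ≡ 46663, 53264^256 ≡ 18182, 53264^512 ≡ 27092, 53264^1024 ≡ 21804, 53264^2048 ≡ 14497, 53264^4096 ≡ 271, 53264^8192 ≡ 17754, 53264^16384 ≡ 16096.
27843 = 16384 + 8192 + 2048 + 1024 + 128 + 64 + 2 + 1, so 53264^27843 ≡ 16096·17754·14497·21804·46663·39866·23794·53264 ≡ 54481 (mod 55687).
x_0 = 53264^27843 mod 55687 = 54481.
x_0 ∉ {1, 55686} and s = 1, so 53264 is a Miller–Rabin witness and 55687 is composite.

yes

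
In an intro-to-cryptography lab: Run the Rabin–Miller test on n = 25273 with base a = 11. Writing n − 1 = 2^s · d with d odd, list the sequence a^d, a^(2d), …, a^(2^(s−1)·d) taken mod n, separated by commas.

n − 1 = 25272 = 2^3 · 3159, so s = 3 and d = 3159.
x_0 = 11^3159 mod 25273 = 3461.
x_1 = 3461^2 mod 25273 = 24392.
x_2 = 24392^2 mod 25273 = 17971.

3461, 24392, 17971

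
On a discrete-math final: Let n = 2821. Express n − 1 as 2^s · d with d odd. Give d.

Halving: 2820 → 1410 → 705; 705 is odd.
So 2820 = 2^2 · 705.

705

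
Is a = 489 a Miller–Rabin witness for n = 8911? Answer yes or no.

n − 1 = 8910 = 2^1 · 4455, so s = 1 and d = 4455.
x_0 = 489^4455 mod 8911 = 8910.
x_0 = 8910 ≡ −1, so 489 is not a witness.

no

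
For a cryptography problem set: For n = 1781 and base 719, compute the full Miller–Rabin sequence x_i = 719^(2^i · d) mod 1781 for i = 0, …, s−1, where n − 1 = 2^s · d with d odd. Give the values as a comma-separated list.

1629, 1732

n − 1 = 1780 = 2^2 · 445, so s = 2 and d = 445.
x_0 = 719^445 mod 1781 = 1629.
x_1 = 1629^2 mod 1781 = 1732.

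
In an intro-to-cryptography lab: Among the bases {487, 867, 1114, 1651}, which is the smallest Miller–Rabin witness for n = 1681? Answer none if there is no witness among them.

867

n − 1 = 1680 = 2^4 · 105, so s = 4 and d = 105.
Base 487: x_0 = 487^105 mod 1681 = 1303. x_0 is neither 1 nor 1680, so continue squaring. x_1 = 1303^2 mod 1681 = 1680. x_1 ≡ −1, so 487 is not a witness.
Base 867: x_0 = 867^105 mod 1681 = 711. x_0 is neither 1 nor 1680, so continue squaring. x_1 = 711^2 mod 1681 = 1221. x_2 = 1221^2 mod 1681 = 1475. x_3 = 1475^2 mod 1681 = 411. Reached i = s−1 = 3 without hitting −1: 867 is a Miller–Rabin witness and 1681 is composite.
Base 1114: x_0 = 1114^105 mod 1681 = 1520. x_0 is neither 1 nor 1680, so continue squaring. x_1 = 1520^2 mod 1681 = 706. x_2 = 706^2 mod 1681 = 860. x_3 = 860^2 mod 1681 = 1641. Reached i = s−1 = 3 without hitting −1: 1114 is a Miller–Rabin witness and 1681 is composite.
Base 1651: x_0 = 1651^105 mod 1681 = 120. x_0 is neither 1 nor 1680, so continue squaring. x_1 = 120^2 mod 1681 = 952. x_2 = 952^2 mod 1681 = 245. x_3 = 245^2 mod 1681 = 1190. Reached i = s−1 = 3 without hitting −1: 1651 is a Miller–Rabin witness and 1681 is composite.
The smallest witness among the given bases is 867.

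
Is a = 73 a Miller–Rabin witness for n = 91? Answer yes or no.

n − 1 = 90 = 2^1 · 45, so s = 1 and d = 45.
x_0 = 73^45 mod 91 = 34.
x_0 ∉ {1, 90} and s = 1, so 73 is a Miller–Rabin witness and 91 is composite.

yes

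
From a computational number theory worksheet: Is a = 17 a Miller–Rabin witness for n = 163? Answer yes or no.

n − 1 = 162 = 2^1 · 81, so s = 1 and d = 81.
x_0 = 17^81 mod 163 = 162.
x_0 = 162 ≡ −1, so 17 is not a witness.

no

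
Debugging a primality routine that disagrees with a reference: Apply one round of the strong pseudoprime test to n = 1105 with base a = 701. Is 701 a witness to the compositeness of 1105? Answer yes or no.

yes

n − 1 = 1104 = 2^4 · 69, so s = 4 and d = 69.
x_0 = 701^69 mod 1105 = 701.
x_0 is neither 1 nor 1104, so continue squaring.
x_1 = 701^2 mod 1105 = 781.
x_2 = 781^2 mod 1105 = 1.
x_2 = 1 but x_1 ≠ ±1, a nontrivial square root of 1 — 701 is a witness and 1105 is composite.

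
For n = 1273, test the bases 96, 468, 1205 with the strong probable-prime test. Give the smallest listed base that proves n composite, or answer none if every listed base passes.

n − 1 = 1272 = 2^3 · 159, so s = 3 and d = 159.
Base 96: x_0 = 96^159 mod 1273 = 1. x_0 = 1, so 96 is not a witness.
Base 468: x_0 = 468^159 mod 1273 = 1272. x_0 = 1272 ≡ −1, so 468 is not a witness.
Base 1205: x_0 = 1205^159 mod 1273 = 1272. x_0 = 1272 ≡ −1, so 1205 is not a witness.
No listed base is a witness for 1273.

none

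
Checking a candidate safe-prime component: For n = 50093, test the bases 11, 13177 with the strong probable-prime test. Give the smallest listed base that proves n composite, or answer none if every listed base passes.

n − 1 = 50092 = 2^2 · 12523, so s = 2 and d = 12523.
Base 11: x_0 = 11^12523 mod 50093 = 30692. x_0 is neither 1 nor 50092, so continue squaring. x_1 = 30692^2 mod 50093 = 50092. x_1 ≡ −1, so 11 is not a witness.
Base 13177: x_0 = 13177^12523 mod 50093 = 30692. x_0 is neither 1 nor 50092, so continue squaring. x_1 = 30692^2 mod 50093 = 50092. x_1 ≡ −1, so 13177 is not a witness.
No listed base is a witness for 50093.

none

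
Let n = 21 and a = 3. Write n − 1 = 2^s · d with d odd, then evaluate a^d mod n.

12

n − 1 = 20 = 2^2 · 5, so s = 2 and d = 5.
3^5 mod 21 = 12.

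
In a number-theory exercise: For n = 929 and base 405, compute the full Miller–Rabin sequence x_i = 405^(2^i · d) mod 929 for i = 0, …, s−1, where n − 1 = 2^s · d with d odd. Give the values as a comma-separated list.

n − 1 = 928 = 2^5 · 29, so s = 5 and d = 29.
x_0 = 405^29 mod 929 = 928.
x_1 = 928^2 mod 929 = 1.
x_2 = 1^2 mod 929 = 1.
x_3 = 1^2 mod 929 = 1.
x_4 = 1^2 mod 929 = 1.

928, 1, 1, 1, 1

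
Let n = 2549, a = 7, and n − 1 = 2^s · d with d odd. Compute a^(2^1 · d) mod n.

n − 1 = 2548 = 2^2 · 637, so s = 2 and d = 637.
x_0 = 7^637 mod 2549 = 2548.
x_1 = 2548^2 mod 2549 = 1.

1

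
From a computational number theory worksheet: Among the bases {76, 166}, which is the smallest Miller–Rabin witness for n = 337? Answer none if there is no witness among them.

none

n − 1 = 336 = 2^4 · 21, so s = 4 and d = 21.
Base 76: x_0 = 76^21 mod 337 = 40. x_0 is neither 1 nor 336, so continue squaring. x_1 = 40^2 mod 337 = 252. x_2 = 252^2 mod 337 = 148. x_3 = 148^2 mod 337 = 336. x_3 ≡ −1, so 76 is not a witness.
Base 166: x_0 = 166^21 mod 337 = 146. x_0 is neither 1 nor 336, so continue squaring. x_1 = 146^2 mod 337 = 85. x_2 = 85^2 mod 337 = 148. x_3 = 148^2 mod 337 = 336. x_3 ≡ −1, so 166 is not a witness.
No listed base is a witness for 337.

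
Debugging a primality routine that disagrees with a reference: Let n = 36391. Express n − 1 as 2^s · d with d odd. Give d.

Halving: 36390 → 18195; 18195 is odd.
So 36390 = 2^1 · 18195.

18195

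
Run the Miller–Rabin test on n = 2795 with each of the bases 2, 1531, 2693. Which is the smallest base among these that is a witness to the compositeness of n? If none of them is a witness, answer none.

n − 1 = 2794 = 2^1 · 1397, so s = 1 and d = 1397.
Base 2: x_0 = 2^1397 mod 2795 = 2177. x_0 ∉ {1, 2794} and s = 1, so 2 is a Miller–Rabin witness and 2795 is composite.
Base 1531: x_0 = 1531^1397 mod 2795 = 836. x_0 ∉ {1, 2794} and s = 1, so 1531 is a Miller–Rabin witness and 2795 is composite.
Base 2693: x_0 = 2693^1397 mod 2795 = 383. x_0 ∉ {1, 2794} and s = 1, so 2693 is a Miller–Rabin witness and 2795 is composite.
The smallest witness among the given bases is 2.

2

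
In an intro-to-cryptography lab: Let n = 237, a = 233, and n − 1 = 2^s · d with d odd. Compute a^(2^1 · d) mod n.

4

n − 1 = 236 = 2^2 · 59, so s = 2 and d = 59.
x_0 = 233^59 mod 237 = 77.
x_1 = 77^2 mod 237 = 4.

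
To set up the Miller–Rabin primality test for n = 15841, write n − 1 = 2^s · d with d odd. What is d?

495

Halving: 15840 → 7920 → 3960 → 1980 → 990 → 495; 495 is odd.
So 15840 = 2^5 · 495.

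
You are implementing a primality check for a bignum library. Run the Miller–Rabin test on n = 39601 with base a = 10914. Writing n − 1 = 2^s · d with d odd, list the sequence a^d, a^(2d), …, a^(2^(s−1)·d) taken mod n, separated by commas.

n − 1 = 39600 = 2^4 · 2475, so s = 4 and d = 2475.
x_0 = 10914^2475 mod 39601 = 33630.
x_1 = 33630^2 mod 39601 = 11941.
x_2 = 11941^2 mod 39601 = 23881.
x_3 = 23881^2 mod 39601 = 8160.

33630, 11941, 23881, 8160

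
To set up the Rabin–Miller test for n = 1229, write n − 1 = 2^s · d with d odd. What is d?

Halving: 1228 → 614 → 307; 307 is odd.
So 1228 = 2^2 · 307.

307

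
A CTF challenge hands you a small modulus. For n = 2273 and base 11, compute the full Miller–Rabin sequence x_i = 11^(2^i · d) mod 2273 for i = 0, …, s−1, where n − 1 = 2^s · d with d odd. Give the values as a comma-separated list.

n − 1 = 2272 = 2^5 · 71, so s = 5 and d = 71.
x_0 = 11^71 mod 2273 = 1293.
x_1 = 1293^2 mod 2273 = 1194.
x_2 = 1194^2 mod 2273 = 465.
x_3 = 465^2 mod 2273 = 290.
x_4 = 290^2 mod 2273 = 2272.

1293, 1194, 465, 290, 2272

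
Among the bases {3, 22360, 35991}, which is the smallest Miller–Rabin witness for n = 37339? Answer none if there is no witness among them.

none

n − 1 = 37338 = 2^1 · 18669, so s = 1 and d = 18669.
Base 3: x_0 = 3^18669 mod 37339 = 37338. x_0 = 37338 ≡ −1, so 3 is not a witness.
Base 22360: x_0 = 22360^18669 mod 37339 = 1. x_0 = 1, so 22360 is not a witness.
Base 35991: x_0 = 35991^18669 mod 37339 = 1. x_0 = 1, so 35991 is not a witness.
No listed base is a witness for 37339.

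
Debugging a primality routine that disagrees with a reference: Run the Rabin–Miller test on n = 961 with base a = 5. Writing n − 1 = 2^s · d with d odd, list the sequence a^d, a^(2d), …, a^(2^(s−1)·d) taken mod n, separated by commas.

n − 1 = 960 = 2^6 · 15, so s = 6 and d = 15.
x_0 = 5^15 mod 961 = 621.
x_1 = 621^2 mod 961 = 280.
x_2 = 280^2 mod 961 = 559.
x_3 = 559^2 mod 961 = 156.
x_4 = 156^2 mod 961 = 311.
x_5 = 311^2 mod 961 = 621.

621, 280, 559, 156, 311, 621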